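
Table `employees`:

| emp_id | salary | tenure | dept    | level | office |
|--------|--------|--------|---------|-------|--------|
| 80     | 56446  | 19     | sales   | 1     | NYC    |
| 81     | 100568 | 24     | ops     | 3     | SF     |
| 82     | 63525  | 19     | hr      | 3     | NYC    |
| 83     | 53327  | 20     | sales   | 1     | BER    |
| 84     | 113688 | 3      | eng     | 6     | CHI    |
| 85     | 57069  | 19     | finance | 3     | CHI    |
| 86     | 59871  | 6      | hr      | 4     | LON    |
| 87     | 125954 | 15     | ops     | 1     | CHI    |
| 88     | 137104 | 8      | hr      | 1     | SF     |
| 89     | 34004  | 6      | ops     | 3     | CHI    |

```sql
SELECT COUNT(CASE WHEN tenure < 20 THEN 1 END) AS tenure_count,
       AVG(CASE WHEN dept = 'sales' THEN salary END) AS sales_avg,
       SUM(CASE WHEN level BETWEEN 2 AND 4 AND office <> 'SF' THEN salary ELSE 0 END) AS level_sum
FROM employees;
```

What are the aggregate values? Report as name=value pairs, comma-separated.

tenure_count=8, sales_avg=54886.5, level_sum=214469

[tenure_count: tenure < 20]
emp_id=80: ✓ → 1
emp_id=81: ✗
emp_id=82: ✓ → 1
emp_id=83: ✗
emp_id=84: ✓ → 1
emp_id=85: ✓ → 1
emp_id=86: ✓ → 1
emp_id=87: ✓ → 1
emp_id=88: ✓ → 1
emp_id=89: ✓ → 1
tenure_count = COUNT(1, 1, 1, 1, 1, 1, 1, 1) = 8
—
[sales_avg: dept = 'sales']
emp_id=80: ✓ → 56446
emp_id=81: ✗
emp_id=82: ✗
emp_id=83: ✓ → 53327
emp_id=84: ✗
emp_id=85: ✗
emp_id=86: ✗
emp_id=87: ✗
emp_id=88: ✗
emp_id=89: ✗
sales_avg = (56446 + 53327) / 2 = 54886.5
—
[level_sum: level BETWEEN 2 AND 4 AND office <> 'SF']
emp_id=80: ✗
emp_id=81: ✗
emp_id=82: ✓ → 63525
emp_id=83: ✗
emp_id=84: ✗
emp_id=85: ✓ → 57069
emp_id=86: ✓ → 59871
emp_id=87: ✗
emp_id=88: ✗
emp_id=89: ✓ → 34004
level_sum = 63525 + 57069 + 59871 + 34004 = 214469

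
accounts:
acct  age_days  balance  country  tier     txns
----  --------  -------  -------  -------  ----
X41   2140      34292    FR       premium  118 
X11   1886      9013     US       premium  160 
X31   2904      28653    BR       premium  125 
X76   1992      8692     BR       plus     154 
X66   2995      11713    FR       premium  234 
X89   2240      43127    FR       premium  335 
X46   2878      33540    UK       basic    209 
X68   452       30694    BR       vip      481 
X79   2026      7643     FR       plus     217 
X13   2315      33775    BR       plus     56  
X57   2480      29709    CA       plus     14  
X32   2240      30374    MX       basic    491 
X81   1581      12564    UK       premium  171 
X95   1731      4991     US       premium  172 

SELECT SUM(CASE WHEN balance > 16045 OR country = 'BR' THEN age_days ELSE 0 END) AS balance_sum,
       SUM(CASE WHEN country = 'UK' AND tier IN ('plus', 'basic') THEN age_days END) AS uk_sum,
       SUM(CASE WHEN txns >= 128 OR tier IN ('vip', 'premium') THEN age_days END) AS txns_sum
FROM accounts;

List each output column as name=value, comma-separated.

balance_sum=19641, uk_sum=2878, txns_sum=25065

[balance_sum: balance > 16045 OR country = 'BR']
acct=X41: ✓ → 2140
acct=X11: ✗
acct=X31: ✓ → 2904
acct=X76: ✓ → 1992
acct=X66: ✗
acct=X89: ✓ → 2240
acct=X46: ✓ → 2878
acct=X68: ✓ → 452
acct=X79: ✗
acct=X13: ✓ → 2315
acct=X57: ✓ → 2480
acct=X32: ✓ → 2240
acct=X81: ✗
acct=X95: ✗
balance_sum = 2140 + 2904 + 1992 + 2240 + 2878 + 452 + 2315 + 2480 + 2240 = 19641
—
[uk_sum: country = 'UK' AND tier IN ('plus', 'basic')]
acct=X41: ✗
acct=X11: ✗
acct=X31: ✗
acct=X76: ✗
acct=X66: ✗
acct=X89: ✗
acct=X46: ✓ → 2878
acct=X68: ✗
acct=X79: ✗
acct=X13: ✗
acct=X57: ✗
acct=X32: ✗
acct=X81: ✗
acct=X95: ✗
uk_sum = 2878
—
[txns_sum: txns >= 128 OR tier IN ('vip', 'premium')]
acct=X41: ✓ → 2140
acct=X11: ✓ → 1886
acct=X31: ✓ → 2904
acct=X76: ✓ → 1992
acct=X66: ✓ → 2995
acct=X89: ✓ → 2240
acct=X46: ✓ → 2878
acct=X68: ✓ → 452
acct=X79: ✓ → 2026
acct=X13: ✗
acct=X57: ✗
acct=X32: ✓ → 2240
acct=X81: ✓ → 1581
acct=X95: ✓ → 1731
txns_sum = 2140 + 1886 + 2904 + 1992 + 2995 + 2240 + 2878 + 452 + 2026 + 2240 + 1581 + 1731 = 25065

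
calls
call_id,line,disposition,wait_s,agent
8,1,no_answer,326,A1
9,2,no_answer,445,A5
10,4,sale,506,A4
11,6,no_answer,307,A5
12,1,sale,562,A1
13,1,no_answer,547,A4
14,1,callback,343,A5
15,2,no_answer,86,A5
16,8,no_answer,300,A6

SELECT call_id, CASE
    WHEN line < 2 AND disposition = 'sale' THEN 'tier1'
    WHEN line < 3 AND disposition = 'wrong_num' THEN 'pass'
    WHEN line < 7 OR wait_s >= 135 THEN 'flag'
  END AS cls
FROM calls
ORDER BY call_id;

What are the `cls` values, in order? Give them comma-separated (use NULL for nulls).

call_id=8: line < 7 OR wait_s >= 135 → flag
call_id=9: line < 7 OR wait_s >= 135 → flag
call_id=10: line < 7 OR wait_s >= 135 → flag
call_id=11: line < 7 OR wait_s >= 135 → flag
call_id=12: line < 2 AND disposition = 'sale' → tier1
call_id=13: line < 7 OR wait_s >= 135 → flag
call_id=14: line < 7 OR wait_s >= 135 → flag
call_id=15: line < 7 OR wait_s >= 135 → flag
call_id=16: line < 7 OR wait_s >= 135 → flag

flag, flag, flag, flag, tier1, flag, flag, flag, flag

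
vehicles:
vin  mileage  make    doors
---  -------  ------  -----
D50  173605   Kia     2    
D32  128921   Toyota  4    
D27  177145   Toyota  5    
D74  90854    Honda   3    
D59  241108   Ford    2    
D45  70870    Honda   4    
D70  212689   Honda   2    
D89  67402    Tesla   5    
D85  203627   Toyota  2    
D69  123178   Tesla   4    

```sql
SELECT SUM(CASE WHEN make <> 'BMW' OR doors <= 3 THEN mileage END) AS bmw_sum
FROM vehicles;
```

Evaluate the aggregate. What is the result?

1489399

vin=D50: ✓ → 173605
vin=D32: ✓ → 128921
vin=D27: ✓ → 177145
vin=D74: ✓ → 90854
vin=D59: ✓ → 241108
vin=D45: ✓ → 70870
vin=D70: ✓ → 212689
vin=D89: ✓ → 67402
vin=D85: ✓ → 203627
vin=D69: ✓ → 123178
bmw_sum = 173605 + 128921 + 177145 + 90854 + 241108 + 70870 + 212689 + 67402 + 203627 + 123178 = 1489399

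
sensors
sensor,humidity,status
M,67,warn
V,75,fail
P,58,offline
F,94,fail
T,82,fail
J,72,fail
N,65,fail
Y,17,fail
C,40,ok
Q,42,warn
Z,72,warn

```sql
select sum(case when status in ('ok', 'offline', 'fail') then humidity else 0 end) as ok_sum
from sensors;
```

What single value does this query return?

sensor=M: ✗
sensor=V: ✓ → 75
sensor=P: ✓ → 58
sensor=F: ✓ → 94
sensor=T: ✓ → 82
sensor=J: ✓ → 72
sensor=N: ✓ → 65
sensor=Y: ✓ → 17
sensor=C: ✓ → 40
sensor=Q: ✗
sensor=Z: ✗
ok_sum = 75 + 58 + 94 + 82 + 72 + 65 + 17 + 40 = 503

503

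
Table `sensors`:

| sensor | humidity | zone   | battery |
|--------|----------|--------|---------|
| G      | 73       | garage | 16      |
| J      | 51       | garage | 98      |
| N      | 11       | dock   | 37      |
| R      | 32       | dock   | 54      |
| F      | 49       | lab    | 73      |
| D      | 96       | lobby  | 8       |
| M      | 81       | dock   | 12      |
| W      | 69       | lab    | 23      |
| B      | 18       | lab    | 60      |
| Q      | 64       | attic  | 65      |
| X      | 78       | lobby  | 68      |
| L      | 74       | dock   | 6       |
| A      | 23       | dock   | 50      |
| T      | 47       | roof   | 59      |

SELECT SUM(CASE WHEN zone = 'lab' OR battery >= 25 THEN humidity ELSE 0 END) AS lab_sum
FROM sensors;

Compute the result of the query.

442

sensor=G: ✗
sensor=J: ✓ → 51
sensor=N: ✓ → 11
sensor=R: ✓ → 32
sensor=F: ✓ → 49
sensor=D: ✗
sensor=M: ✗
sensor=W: ✓ → 69
sensor=B: ✓ → 18
sensor=Q: ✓ → 64
sensor=X: ✓ → 78
sensor=L: ✗
sensor=A: ✓ → 23
sensor=T: ✓ → 47
lab_sum = 51 + 11 + 32 + 49 + 69 + 18 + 64 + 78 + 23 + 47 = 442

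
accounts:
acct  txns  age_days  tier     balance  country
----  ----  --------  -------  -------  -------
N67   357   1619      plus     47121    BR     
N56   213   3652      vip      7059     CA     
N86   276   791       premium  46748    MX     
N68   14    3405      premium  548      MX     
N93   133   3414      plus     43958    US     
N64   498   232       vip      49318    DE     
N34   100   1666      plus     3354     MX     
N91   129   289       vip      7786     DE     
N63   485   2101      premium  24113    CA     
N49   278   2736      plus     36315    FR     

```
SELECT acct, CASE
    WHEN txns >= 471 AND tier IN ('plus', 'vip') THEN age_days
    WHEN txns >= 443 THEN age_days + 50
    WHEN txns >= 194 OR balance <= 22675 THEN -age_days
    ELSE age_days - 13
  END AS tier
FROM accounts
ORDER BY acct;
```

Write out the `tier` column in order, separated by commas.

acct=N34: txns >= 194 OR balance <= 22675 → -1666
acct=N49: txns >= 194 OR balance <= 22675 → -2736
acct=N56: txns >= 194 OR balance <= 22675 → -3652
acct=N63: txns >= 443 → 2151
acct=N64: txns >= 471 AND tier IN ('plus', 'vip') → 232
acct=N67: txns >= 194 OR balance <= 22675 → -1619
acct=N68: txns >= 194 OR balance <= 22675 → -3405
acct=N86: txns >= 194 OR balance <= 22675 → -791
acct=N91: txns >= 194 OR balance <= 22675 → -289
acct=N93: ELSE → 3401

-1666, -2736, -3652, 2151, 232, -1619, -3405, -791, -289, 3401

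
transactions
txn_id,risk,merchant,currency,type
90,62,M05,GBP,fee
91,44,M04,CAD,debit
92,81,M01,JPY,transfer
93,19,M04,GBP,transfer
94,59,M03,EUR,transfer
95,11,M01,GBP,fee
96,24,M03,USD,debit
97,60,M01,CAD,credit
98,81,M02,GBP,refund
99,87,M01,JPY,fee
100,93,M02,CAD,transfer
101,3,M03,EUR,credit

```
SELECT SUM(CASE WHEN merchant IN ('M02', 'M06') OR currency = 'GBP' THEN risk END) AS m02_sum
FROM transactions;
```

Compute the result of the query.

266

txn_id=90: ✓ → 62
txn_id=91: ✗
txn_id=92: ✗
txn_id=93: ✓ → 19
txn_id=94: ✗
txn_id=95: ✓ → 11
txn_id=96: ✗
txn_id=97: ✗
txn_id=98: ✓ → 81
txn_id=99: ✗
txn_id=100: ✓ → 93
txn_id=101: ✗
m02_sum = 62 + 19 + 11 + 81 + 93 = 266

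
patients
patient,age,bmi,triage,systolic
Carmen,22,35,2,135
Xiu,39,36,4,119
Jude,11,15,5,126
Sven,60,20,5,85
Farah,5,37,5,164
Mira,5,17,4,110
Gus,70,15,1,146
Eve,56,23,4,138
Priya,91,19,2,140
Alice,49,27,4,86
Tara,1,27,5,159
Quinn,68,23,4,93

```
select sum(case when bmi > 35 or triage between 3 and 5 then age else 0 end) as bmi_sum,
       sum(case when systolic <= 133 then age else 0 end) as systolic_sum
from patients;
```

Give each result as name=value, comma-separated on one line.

bmi_sum=294, systolic_sum=232

[bmi_sum: bmi > 35 or triage between 3 and 5]
patient=Carmen: ✗
patient=Xiu: ✓ → 39
patient=Jude: ✓ → 11
patient=Sven: ✓ → 60
patient=Farah: ✓ → 5
patient=Mira: ✓ → 5
patient=Gus: ✗
patient=Eve: ✓ → 56
patient=Priya: ✗
patient=Alice: ✓ → 49
patient=Tara: ✓ → 1
patient=Quinn: ✓ → 68
bmi_sum = 39 + 11 + 60 + 5 + 5 + 56 + 49 + 1 + 68 = 294
—
[systolic_sum: systolic <= 133]
patient=Carmen: ✗
patient=Xiu: ✓ → 39
patient=Jude: ✓ → 11
patient=Sven: ✓ → 60
patient=Farah: ✗
patient=Mira: ✓ → 5
patient=Gus: ✗
patient=Eve: ✗
patient=Priya: ✗
patient=Alice: ✓ → 49
patient=Tara: ✗
patient=Quinn: ✓ → 68
systolic_sum = 39 + 11 + 60 + 5 + 49 + 68 = 232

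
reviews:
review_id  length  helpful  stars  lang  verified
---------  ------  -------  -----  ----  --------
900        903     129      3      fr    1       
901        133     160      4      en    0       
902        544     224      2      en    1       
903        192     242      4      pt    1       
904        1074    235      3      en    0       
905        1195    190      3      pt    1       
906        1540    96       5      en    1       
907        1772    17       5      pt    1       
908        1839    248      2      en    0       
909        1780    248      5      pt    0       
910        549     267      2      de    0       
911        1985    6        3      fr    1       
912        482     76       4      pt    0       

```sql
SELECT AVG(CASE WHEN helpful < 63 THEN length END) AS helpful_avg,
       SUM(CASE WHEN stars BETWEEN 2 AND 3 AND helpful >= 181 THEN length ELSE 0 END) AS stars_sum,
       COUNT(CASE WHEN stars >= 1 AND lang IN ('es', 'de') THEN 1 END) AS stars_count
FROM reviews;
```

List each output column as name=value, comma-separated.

[helpful_avg: helpful < 63]
review_id=900: ✗
review_id=901: ✗
review_id=902: ✗
review_id=903: ✗
review_id=904: ✗
review_id=905: ✗
review_id=906: ✗
review_id=907: ✓ → 1772
review_id=908: ✗
review_id=909: ✗
review_id=910: ✗
review_id=911: ✓ → 1985
review_id=912: ✗
helpful_avg = (1772 + 1985) / 2 = 1878.5
—
[stars_sum: stars BETWEEN 2 AND 3 AND helpful >= 181]
review_id=900: ✗
review_id=901: ✗
review_id=902: ✓ → 544
review_id=903: ✗
review_id=904: ✓ → 1074
review_id=905: ✓ → 1195
review_id=906: ✗
review_id=907: ✗
review_id=908: ✓ → 1839
review_id=909: ✗
review_id=910: ✓ → 549
review_id=911: ✗
review_id=912: ✗
stars_sum = 544 + 1074 + 1195 + 1839 + 549 = 5201
—
[stars_count: stars >= 1 AND lang IN ('es', 'de')]
review_id=900: ✗
review_id=901: ✗
review_id=902: ✗
review_id=903: ✗
review_id=904: ✗
review_id=905: ✗
review_id=906: ✗
review_id=907: ✗
review_id=908: ✗
review_id=909: ✗
review_id=910: ✓ → 1
review_id=911: ✗
review_id=912: ✗
stars_count = COUNT(1) = 1

helpful_avg=1878.5, stars_sum=5201, stars_count=1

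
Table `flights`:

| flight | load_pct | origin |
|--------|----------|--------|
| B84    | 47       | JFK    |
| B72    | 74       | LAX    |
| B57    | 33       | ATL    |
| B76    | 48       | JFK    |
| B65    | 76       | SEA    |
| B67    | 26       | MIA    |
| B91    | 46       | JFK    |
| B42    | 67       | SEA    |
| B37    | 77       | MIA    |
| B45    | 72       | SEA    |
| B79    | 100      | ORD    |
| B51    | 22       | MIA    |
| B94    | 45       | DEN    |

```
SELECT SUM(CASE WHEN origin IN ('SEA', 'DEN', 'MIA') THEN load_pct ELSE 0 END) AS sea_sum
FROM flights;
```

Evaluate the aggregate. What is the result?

385

flight=B84: ✗
flight=B72: ✗
flight=B57: ✗
flight=B76: ✗
flight=B65: ✓ → 76
flight=B67: ✓ → 26
flight=B91: ✗
flight=B42: ✓ → 67
flight=B37: ✓ → 77
flight=B45: ✓ → 72
flight=B79: ✗
flight=B51: ✓ → 22
flight=B94: ✓ → 45
sea_sum = 76 + 26 + 67 + 77 + 72 + 22 + 45 = 385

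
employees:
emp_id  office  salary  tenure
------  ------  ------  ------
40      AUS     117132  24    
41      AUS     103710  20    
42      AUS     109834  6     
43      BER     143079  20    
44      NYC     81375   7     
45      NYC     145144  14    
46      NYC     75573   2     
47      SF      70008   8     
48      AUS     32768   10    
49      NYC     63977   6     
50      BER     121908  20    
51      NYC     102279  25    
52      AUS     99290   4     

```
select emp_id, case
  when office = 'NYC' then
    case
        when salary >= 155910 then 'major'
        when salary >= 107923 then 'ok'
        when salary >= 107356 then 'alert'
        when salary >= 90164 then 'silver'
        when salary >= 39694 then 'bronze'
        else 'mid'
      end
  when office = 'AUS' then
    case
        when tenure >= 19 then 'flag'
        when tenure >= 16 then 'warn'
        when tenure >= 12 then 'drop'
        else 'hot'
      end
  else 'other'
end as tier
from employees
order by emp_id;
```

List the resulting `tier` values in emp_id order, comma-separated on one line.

emp_id=40: office='AUS' → inner[tenure >= 19] → flag
emp_id=41: office='AUS' → inner[tenure >= 19] → flag
emp_id=42: office='AUS' → inner[ELSE] → hot
emp_id=43: office='BER' → outer ELSE → other
emp_id=44: office='NYC' → inner[salary >= 39694] → bronze
emp_id=45: office='NYC' → inner[salary >= 107923] → ok
emp_id=46: office='NYC' → inner[salary >= 39694] → bronze
emp_id=47: office='SF' → outer ELSE → other
emp_id=48: office='AUS' → inner[ELSE] → hot
emp_id=49: office='NYC' → inner[salary >= 39694] → bronze
emp_id=50: office='BER' → outer ELSE → other
emp_id=51: office='NYC' → inner[salary >= 90164] → silver
emp_id=52: office='AUS' → inner[ELSE] → hot

flag, flag, hot, other, bronze, ok, bronze, other, hot, bronze, other, silver, hot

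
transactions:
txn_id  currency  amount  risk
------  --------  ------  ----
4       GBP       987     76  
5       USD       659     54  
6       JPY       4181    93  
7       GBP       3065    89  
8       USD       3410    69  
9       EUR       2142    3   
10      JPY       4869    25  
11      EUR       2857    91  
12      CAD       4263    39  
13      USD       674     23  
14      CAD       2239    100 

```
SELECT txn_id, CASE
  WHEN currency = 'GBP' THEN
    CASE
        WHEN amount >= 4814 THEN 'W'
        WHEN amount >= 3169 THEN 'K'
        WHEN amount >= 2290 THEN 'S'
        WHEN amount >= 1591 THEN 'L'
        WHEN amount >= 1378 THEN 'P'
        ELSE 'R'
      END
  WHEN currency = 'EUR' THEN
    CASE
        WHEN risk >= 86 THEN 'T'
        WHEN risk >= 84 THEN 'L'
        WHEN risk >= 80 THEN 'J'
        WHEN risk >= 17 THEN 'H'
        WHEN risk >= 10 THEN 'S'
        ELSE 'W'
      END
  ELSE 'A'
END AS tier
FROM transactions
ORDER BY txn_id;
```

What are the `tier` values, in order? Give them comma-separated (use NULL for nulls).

R, A, A, S, A, W, A, T, A, A, A

txn_id=4: currency='GBP' → inner[ELSE] → R
txn_id=5: currency='USD' → outer ELSE → A
txn_id=6: currency='JPY' → outer ELSE → A
txn_id=7: currency='GBP' → inner[amount >= 2290] → S
txn_id=8: currency='USD' → outer ELSE → A
txn_id=9: currency='EUR' → inner[ELSE] → W
txn_id=10: currency='JPY' → outer ELSE → A
txn_id=11: currency='EUR' → inner[risk >= 86] → T
txn_id=12: currency='CAD' → outer ELSE → A
txn_id=13: currency='USD' → outer ELSE → A
txn_id=14: currency='CAD' → outer ELSE → A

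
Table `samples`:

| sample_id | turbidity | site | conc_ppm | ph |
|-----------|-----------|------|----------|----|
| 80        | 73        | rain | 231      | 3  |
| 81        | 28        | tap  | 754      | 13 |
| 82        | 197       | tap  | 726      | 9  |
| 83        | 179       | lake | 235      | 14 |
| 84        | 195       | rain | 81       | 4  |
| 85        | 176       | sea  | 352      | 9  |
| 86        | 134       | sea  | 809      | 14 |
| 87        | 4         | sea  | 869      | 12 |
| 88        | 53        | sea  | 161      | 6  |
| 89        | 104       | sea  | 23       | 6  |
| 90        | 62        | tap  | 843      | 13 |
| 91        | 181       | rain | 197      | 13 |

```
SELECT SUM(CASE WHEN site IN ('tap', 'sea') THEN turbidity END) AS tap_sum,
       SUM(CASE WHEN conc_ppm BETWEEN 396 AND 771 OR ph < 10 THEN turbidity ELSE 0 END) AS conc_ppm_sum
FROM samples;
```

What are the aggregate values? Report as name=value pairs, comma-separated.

[tap_sum: site IN ('tap', 'sea')]
sample_id=80: ✗
sample_id=81: ✓ → 28
sample_id=82: ✓ → 197
sample_id=83: ✗
sample_id=84: ✗
sample_id=85: ✓ → 176
sample_id=86: ✓ → 134
sample_id=87: ✓ → 4
sample_id=88: ✓ → 53
sample_id=89: ✓ → 104
sample_id=90: ✓ → 62
sample_id=91: ✗
tap_sum = 28 + 197 + 176 + 134 + 4 + 53 + 104 + 62 = 758
—
[conc_ppm_sum: conc_ppm BETWEEN 396 AND 771 OR ph < 10]
sample_id=80: ✓ → 73
sample_id=81: ✓ → 28
sample_id=82: ✓ → 197
sample_id=83: ✗
sample_id=84: ✓ → 195
sample_id=85: ✓ → 176
sample_id=86: ✗
sample_id=87: ✗
sample_id=88: ✓ → 53
sample_id=89: ✓ → 104
sample_id=90: ✗
sample_id=91: ✗
conc_ppm_sum = 73 + 28 + 197 + 195 + 176 + 53 + 104 = 826

tap_sum=758, conc_ppm_sum=826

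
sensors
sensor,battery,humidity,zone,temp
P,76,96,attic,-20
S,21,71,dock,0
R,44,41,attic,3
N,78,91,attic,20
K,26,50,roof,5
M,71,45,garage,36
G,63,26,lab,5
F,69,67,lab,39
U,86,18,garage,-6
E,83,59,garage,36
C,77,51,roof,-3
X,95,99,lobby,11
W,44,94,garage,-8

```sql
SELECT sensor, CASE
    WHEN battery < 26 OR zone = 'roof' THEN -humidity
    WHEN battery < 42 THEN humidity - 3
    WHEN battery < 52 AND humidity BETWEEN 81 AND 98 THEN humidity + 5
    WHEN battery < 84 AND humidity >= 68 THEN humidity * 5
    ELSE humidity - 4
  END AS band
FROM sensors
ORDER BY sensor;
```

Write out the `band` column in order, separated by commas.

-51, 55, 63, 22, -50, 41, 455, 480, 37, -71, 14, 99, 95

sensor=C: battery < 26 OR zone = 'roof' → -51
sensor=E: ELSE → 55
sensor=F: ELSE → 63
sensor=G: ELSE → 22
sensor=K: battery < 26 OR zone = 'roof' → -50
sensor=M: ELSE → 41
sensor=N: battery < 84 AND humidity >= 68 → 455
sensor=P: battery < 84 AND humidity >= 68 → 480
sensor=R: ELSE → 37
sensor=S: battery < 26 OR zone = 'roof' → -71
sensor=U: ELSE → 14
sensor=W: battery < 52 AND humidity BETWEEN 81 AND 98 → 99
sensor=X: ELSE → 95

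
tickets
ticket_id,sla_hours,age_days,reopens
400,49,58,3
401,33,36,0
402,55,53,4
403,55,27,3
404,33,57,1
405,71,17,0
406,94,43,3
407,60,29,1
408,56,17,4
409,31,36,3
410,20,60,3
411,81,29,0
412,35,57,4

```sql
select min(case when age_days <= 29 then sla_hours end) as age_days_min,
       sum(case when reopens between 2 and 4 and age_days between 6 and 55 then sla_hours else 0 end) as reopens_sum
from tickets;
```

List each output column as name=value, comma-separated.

[age_days_min: age_days <= 29]
ticket_id=400: ✗
ticket_id=401: ✗
ticket_id=402: ✗
ticket_id=403: ✓ → 55
ticket_id=404: ✗
ticket_id=405: ✓ → 71
ticket_id=406: ✗
ticket_id=407: ✓ → 60
ticket_id=408: ✓ → 56
ticket_id=409: ✗
ticket_id=410: ✗
ticket_id=411: ✓ → 81
ticket_id=412: ✗
age_days_min = MIN(55, 71, 60, 56, 81) = 55
—
[reopens_sum: reopens between 2 and 4 and age_days between 6 and 55]
ticket_id=400: ✗
ticket_id=401: ✗
ticket_id=402: ✓ → 55
ticket_id=403: ✓ → 55
ticket_id=404: ✗
ticket_id=405: ✗
ticket_id=406: ✓ → 94
ticket_id=407: ✗
ticket_id=408: ✓ → 56
ticket_id=409: ✓ → 31
ticket_id=410: ✗
ticket_id=411: ✗
ticket_id=412: ✗
reopens_sum = 55 + 55 + 94 + 56 + 31 = 291

age_days_min=55, reopens_sum=291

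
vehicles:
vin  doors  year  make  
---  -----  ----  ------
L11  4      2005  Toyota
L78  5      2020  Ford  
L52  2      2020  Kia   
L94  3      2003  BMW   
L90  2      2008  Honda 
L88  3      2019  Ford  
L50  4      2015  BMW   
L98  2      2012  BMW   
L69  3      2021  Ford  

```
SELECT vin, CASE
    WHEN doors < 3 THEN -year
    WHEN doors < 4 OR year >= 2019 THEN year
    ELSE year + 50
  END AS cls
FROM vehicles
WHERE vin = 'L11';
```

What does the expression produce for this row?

vin = L11: doors=4, year=2005, make=Toyota.
doors < 3 → false
doors < 4 OR year >= 2019 → false
No prior WHEN matched → ELSE → 2055

2055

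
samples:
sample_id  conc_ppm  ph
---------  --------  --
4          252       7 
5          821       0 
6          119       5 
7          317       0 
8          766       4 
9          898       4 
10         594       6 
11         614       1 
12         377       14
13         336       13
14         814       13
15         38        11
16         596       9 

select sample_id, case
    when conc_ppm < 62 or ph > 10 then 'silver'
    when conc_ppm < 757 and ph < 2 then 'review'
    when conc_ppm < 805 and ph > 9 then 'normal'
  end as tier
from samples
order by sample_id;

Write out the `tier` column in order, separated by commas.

sample_id=4: (no match → NULL) → NULL
sample_id=5: (no match → NULL) → NULL
sample_id=6: (no match → NULL) → NULL
sample_id=7: conc_ppm < 757 and ph < 2 → review
sample_id=8: (no match → NULL) → NULL
sample_id=9: (no match → NULL) → NULL
sample_id=10: (no match → NULL) → NULL
sample_id=11: conc_ppm < 757 and ph < 2 → review
sample_id=12: conc_ppm < 62 or ph > 10 → silver
sample_id=13: conc_ppm < 62 or ph > 10 → silver
sample_id=14: conc_ppm < 62 or ph > 10 → silver
sample_id=15: conc_ppm < 62 or ph > 10 → silver
sample_id=16: (no match → NULL) → NULL

NULL, NULL, NULL, review, NULL, NULL, NULL, review, silver, silver, silver, silver, NULL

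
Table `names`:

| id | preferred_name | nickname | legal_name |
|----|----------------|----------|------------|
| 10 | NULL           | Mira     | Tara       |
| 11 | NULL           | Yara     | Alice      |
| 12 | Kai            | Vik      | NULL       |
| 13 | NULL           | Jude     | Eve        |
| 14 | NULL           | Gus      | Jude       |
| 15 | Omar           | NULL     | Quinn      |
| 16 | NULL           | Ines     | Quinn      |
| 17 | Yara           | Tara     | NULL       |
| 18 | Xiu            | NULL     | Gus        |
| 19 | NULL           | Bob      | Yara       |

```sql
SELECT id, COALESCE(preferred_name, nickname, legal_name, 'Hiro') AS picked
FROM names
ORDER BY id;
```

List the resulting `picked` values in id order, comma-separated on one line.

id=10: preferred_name=NULL, nickname=Mira → Mira
id=11: preferred_name=NULL, nickname=Yara → Yara
id=12: preferred_name=Kai → Kai
id=13: preferred_name=NULL, nickname=Jude → Jude
id=14: preferred_name=NULL, nickname=Gus → Gus
id=15: preferred_name=Omar → Omar
id=16: preferred_name=NULL, nickname=Ines → Ines
id=17: preferred_name=Yara → Yara
id=18: preferred_name=Xiu → Xiu
id=19: preferred_name=NULL, nickname=Bob → Bob

Mira, Yara, Kai, Jude, Gus, Omar, Ines, Yara, Xiu, Bob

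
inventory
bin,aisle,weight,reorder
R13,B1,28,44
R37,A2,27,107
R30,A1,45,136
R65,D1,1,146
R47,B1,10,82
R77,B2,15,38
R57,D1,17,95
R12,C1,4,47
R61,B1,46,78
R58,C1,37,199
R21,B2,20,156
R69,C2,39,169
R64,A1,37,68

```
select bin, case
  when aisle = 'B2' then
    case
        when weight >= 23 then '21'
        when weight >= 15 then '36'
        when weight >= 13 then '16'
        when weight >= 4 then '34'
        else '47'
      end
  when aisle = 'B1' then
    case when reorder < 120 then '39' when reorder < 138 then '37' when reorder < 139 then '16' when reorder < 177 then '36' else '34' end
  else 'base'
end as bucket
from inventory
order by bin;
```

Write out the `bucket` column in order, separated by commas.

bin=R12: aisle='C1' → outer ELSE → base
bin=R13: aisle='B1' → inner[reorder < 120] → 39
bin=R21: aisle='B2' → inner[weight >= 15] → 36
bin=R30: aisle='A1' → outer ELSE → base
bin=R37: aisle='A2' → outer ELSE → base
bin=R47: aisle='B1' → inner[reorder < 120] → 39
bin=R57: aisle='D1' → outer ELSE → base
bin=R58: aisle='C1' → outer ELSE → base
bin=R61: aisle='B1' → inner[reorder < 120] → 39
bin=R64: aisle='A1' → outer ELSE → base
bin=R65: aisle='D1' → outer ELSE → base
bin=R69: aisle='C2' → outer ELSE → base
bin=R77: aisle='B2' → inner[weight >= 15] → 36

base, 39, 36, base, base, 39, base, base, 39, base, base, base, 36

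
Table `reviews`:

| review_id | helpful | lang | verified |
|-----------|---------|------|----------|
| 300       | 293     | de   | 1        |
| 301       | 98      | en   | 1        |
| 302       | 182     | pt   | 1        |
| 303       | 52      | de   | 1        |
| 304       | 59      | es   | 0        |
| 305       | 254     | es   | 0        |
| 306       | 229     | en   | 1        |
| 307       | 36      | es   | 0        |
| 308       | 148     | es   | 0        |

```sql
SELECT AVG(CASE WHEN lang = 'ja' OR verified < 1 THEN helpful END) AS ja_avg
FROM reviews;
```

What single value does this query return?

124.25

review_id=300: ✗
review_id=301: ✗
review_id=302: ✗
review_id=303: ✗
review_id=304: ✓ → 59
review_id=305: ✓ → 254
review_id=306: ✗
review_id=307: ✓ → 36
review_id=308: ✓ → 148
ja_avg = (59 + 254 + 36 + 148) / 4 = 124.25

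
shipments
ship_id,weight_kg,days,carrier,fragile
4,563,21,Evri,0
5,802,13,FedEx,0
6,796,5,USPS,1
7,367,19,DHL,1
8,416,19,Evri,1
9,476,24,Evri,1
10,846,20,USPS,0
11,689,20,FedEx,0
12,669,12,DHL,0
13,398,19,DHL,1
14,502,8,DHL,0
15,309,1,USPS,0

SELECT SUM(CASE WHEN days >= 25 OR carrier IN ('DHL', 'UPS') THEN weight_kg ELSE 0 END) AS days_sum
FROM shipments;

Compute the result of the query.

1936

ship_id=4: ✗
ship_id=5: ✗
ship_id=6: ✗
ship_id=7: ✓ → 367
ship_id=8: ✗
ship_id=9: ✗
ship_id=10: ✗
ship_id=11: ✗
ship_id=12: ✓ → 669
ship_id=13: ✓ → 398
ship_id=14: ✓ → 502
ship_id=15: ✗
days_sum = 367 + 669 + 398 + 502 = 1936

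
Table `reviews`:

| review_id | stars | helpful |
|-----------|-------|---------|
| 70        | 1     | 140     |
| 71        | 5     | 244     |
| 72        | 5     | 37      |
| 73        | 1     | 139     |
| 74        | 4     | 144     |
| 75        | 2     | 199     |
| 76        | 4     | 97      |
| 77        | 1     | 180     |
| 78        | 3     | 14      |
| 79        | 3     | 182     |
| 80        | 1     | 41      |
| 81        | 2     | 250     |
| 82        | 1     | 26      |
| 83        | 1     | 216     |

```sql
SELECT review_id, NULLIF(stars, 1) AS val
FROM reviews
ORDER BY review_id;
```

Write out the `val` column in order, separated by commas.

review_id=70: stars=1 vs 1: equal → NULL
review_id=71: stars=5 vs 1: differ → 5
review_id=72: stars=5 vs 1: differ → 5
review_id=73: stars=1 vs 1: equal → NULL
review_id=74: stars=4 vs 1: differ → 4
review_id=75: stars=2 vs 1: differ → 2
review_id=76: stars=4 vs 1: differ → 4
review_id=77: stars=1 vs 1: equal → NULL
review_id=78: stars=3 vs 1: differ → 3
review_id=79: stars=3 vs 1: differ → 3
review_id=80: stars=1 vs 1: equal → NULL
review_id=81: stars=2 vs 1: differ → 2
review_id=82: stars=1 vs 1: equal → NULL
review_id=83: stars=1 vs 1: equal → NULL

NULL, 5, 5, NULL, 4, 2, 4, NULL, 3, 3, NULL, 2, NULL, NULL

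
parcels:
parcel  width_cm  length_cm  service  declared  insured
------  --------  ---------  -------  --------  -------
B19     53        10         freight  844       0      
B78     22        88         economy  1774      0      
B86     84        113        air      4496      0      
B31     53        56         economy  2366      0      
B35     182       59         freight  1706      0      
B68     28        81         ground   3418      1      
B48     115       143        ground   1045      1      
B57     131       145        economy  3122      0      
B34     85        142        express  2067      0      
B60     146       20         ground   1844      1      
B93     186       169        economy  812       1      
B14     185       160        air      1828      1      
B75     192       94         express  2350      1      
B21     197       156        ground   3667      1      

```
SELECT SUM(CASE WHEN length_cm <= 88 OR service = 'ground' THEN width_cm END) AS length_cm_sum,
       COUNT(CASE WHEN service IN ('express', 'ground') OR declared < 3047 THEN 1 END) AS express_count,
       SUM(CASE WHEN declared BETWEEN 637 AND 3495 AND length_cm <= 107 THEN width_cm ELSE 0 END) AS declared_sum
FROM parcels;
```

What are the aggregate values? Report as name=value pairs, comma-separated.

length_cm_sum=796, express_count=12, declared_sum=676

[length_cm_sum: length_cm <= 88 OR service = 'ground']
parcel=B19: ✓ → 53
parcel=B78: ✓ → 22
parcel=B86: ✗
parcel=B31: ✓ → 53
parcel=B35: ✓ → 182
parcel=B68: ✓ → 28
parcel=B48: ✓ → 115
parcel=B57: ✗
parcel=B34: ✗
parcel=B60: ✓ → 146
parcel=B93: ✗
parcel=B14: ✗
parcel=B75: ✗
parcel=B21: ✓ → 197
length_cm_sum = 53 + 22 + 53 + 182 + 28 + 115 + 146 + 197 = 796
—
[express_count: service IN ('express', 'ground') OR declared < 3047]
parcel=B19: ✓ → 1
parcel=B78: ✓ → 1
parcel=B86: ✗
parcel=B31: ✓ → 1
parcel=B35: ✓ → 1
parcel=B68: ✓ → 1
parcel=B48: ✓ → 1
parcel=B57: ✗
parcel=B34: ✓ → 1
parcel=B60: ✓ → 1
parcel=B93: ✓ → 1
parcel=B14: ✓ → 1
parcel=B75: ✓ → 1
parcel=B21: ✓ → 1
express_count = COUNT(1, 1, 1, 1, 1, 1, 1, 1, 1, 1, 1, 1) = 12
—
[declared_sum: declared BETWEEN 637 AND 3495 AND length_cm <= 107]
parcel=B19: ✓ → 53
parcel=B78: ✓ → 22
parcel=B86: ✗
parcel=B31: ✓ → 53
parcel=B35: ✓ → 182
parcel=B68: ✓ → 28
parcel=B48: ✗
parcel=B57: ✗
parcel=B34: ✗
parcel=B60: ✓ → 146
parcel=B93: ✗
parcel=B14: ✗
parcel=B75: ✓ → 192
parcel=B21: ✗
declared_sum = 53 + 22 + 53 + 182 + 28 + 146 + 192 = 676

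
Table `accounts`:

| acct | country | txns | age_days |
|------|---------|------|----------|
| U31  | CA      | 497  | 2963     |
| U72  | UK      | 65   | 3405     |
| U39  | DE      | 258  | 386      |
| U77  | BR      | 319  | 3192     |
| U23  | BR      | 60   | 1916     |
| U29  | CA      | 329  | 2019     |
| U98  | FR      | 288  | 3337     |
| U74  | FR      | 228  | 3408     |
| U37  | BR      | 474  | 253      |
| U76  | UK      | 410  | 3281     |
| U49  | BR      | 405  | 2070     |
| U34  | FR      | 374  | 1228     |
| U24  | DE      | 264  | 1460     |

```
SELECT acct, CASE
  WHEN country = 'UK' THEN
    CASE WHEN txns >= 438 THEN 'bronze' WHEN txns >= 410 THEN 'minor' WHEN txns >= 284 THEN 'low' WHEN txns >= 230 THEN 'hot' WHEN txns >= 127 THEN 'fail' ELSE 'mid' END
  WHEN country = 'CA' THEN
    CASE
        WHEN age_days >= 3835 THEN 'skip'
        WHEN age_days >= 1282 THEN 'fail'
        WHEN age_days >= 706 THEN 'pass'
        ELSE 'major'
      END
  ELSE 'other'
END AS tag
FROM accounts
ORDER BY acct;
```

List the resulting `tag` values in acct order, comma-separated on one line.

other, other, fail, fail, other, other, other, other, mid, other, minor, other, other

acct=U23: country='BR' → outer ELSE → other
acct=U24: country='DE' → outer ELSE → other
acct=U29: country='CA' → inner[age_days >= 1282] → fail
acct=U31: country='CA' → inner[age_days >= 1282] → fail
acct=U34: country='FR' → outer ELSE → other
acct=U37: country='BR' → outer ELSE → other
acct=U39: country='DE' → outer ELSE → other
acct=U49: country='BR' → outer ELSE → other
acct=U72: country='UK' → inner[ELSE] → mid
acct=U74: country='FR' → outer ELSE → other
acct=U76: country='UK' → inner[txns >= 410] → minor
acct=U77: country='BR' → outer ELSE → other
acct=U98: country='FR' → outer ELSE → other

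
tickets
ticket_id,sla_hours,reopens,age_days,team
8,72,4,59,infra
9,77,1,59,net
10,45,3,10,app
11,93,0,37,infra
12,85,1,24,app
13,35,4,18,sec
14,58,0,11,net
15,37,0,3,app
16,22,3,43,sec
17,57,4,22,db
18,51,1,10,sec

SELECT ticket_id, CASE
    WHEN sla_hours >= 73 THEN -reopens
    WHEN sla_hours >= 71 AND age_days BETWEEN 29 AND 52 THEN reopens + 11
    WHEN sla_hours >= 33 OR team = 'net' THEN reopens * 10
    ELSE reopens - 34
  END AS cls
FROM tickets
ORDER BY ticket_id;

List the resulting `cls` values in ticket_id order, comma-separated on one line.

ticket_id=8: sla_hours >= 33 OR team = 'net' → 40
ticket_id=9: sla_hours >= 73 → -1
ticket_id=10: sla_hours >= 33 OR team = 'net' → 30
ticket_id=11: sla_hours >= 73 → 0
ticket_id=12: sla_hours >= 73 → -1
ticket_id=13: sla_hours >= 33 OR team = 'net' → 40
ticket_id=14: sla_hours >= 33 OR team = 'net' → 0
ticket_id=15: sla_hours >= 33 OR team = 'net' → 0
ticket_id=16: ELSE → -31
ticket_id=17: sla_hours >= 33 OR team = 'net' → 40
ticket_id=18: sla_hours >= 33 OR team = 'net' → 10

40, -1, 30, 0, -1, 40, 0, 0, -31, 40, 10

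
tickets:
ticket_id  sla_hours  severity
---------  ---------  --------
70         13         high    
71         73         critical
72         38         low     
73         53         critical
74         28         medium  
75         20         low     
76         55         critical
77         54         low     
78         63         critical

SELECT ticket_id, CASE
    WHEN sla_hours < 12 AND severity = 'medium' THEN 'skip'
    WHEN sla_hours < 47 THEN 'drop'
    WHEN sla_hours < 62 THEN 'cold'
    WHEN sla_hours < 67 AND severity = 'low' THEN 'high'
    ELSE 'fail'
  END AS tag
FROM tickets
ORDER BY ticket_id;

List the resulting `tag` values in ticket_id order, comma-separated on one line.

drop, fail, drop, cold, drop, drop, cold, cold, fail

ticket_id=70: sla_hours < 47 → drop
ticket_id=71: ELSE → fail
ticket_id=72: sla_hours < 47 → drop
ticket_id=73: sla_hours < 62 → cold
ticket_id=74: sla_hours < 47 → drop
ticket_id=75: sla_hours < 47 → drop
ticket_id=76: sla_hours < 62 → cold
ticket_id=77: sla_hours < 62 → cold
ticket_id=78: ELSE → fail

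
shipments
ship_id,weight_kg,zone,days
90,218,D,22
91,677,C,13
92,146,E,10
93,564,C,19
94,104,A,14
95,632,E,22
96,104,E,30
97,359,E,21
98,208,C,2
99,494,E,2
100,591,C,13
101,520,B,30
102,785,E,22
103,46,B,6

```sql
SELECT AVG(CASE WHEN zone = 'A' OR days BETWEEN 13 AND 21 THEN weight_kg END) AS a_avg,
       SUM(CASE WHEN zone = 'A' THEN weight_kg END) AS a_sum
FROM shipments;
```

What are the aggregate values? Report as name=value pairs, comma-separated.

a_avg=459, a_sum=104

[a_avg: zone = 'A' OR days BETWEEN 13 AND 21]
ship_id=90: ✗
ship_id=91: ✓ → 677
ship_id=92: ✗
ship_id=93: ✓ → 564
ship_id=94: ✓ → 104
ship_id=95: ✗
ship_id=96: ✗
ship_id=97: ✓ → 359
ship_id=98: ✗
ship_id=99: ✗
ship_id=100: ✓ → 591
ship_id=101: ✗
ship_id=102: ✗
ship_id=103: ✗
a_avg = (677 + 564 + 104 + 359 + 591) / 5 = 459
—
[a_sum: zone = 'A']
ship_id=90: ✗
ship_id=91: ✗
ship_id=92: ✗
ship_id=93: ✗
ship_id=94: ✓ → 104
ship_id=95: ✗
ship_id=96: ✗
ship_id=97: ✗
ship_id=98: ✗
ship_id=99: ✗
ship_id=100: ✗
ship_id=101: ✗
ship_id=102: ✗
ship_id=103: ✗
a_sum = 104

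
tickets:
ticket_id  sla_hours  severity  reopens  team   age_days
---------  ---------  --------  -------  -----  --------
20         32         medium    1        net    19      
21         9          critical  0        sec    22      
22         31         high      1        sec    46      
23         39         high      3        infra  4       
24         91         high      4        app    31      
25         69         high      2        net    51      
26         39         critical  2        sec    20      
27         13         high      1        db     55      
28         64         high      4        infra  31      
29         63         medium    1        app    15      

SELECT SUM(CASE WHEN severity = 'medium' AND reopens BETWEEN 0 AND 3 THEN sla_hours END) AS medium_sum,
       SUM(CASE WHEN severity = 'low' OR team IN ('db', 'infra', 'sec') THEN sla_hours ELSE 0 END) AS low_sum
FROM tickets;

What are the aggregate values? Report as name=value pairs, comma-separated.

medium_sum=95, low_sum=195

[medium_sum: severity = 'medium' AND reopens BETWEEN 0 AND 3]
ticket_id=20: ✓ → 32
ticket_id=21: ✗
ticket_id=22: ✗
ticket_id=23: ✗
ticket_id=24: ✗
ticket_id=25: ✗
ticket_id=26: ✗
ticket_id=27: ✗
ticket_id=28: ✗
ticket_id=29: ✓ → 63
medium_sum = 32 + 63 = 95
—
[low_sum: severity = 'low' OR team IN ('db', 'infra', 'sec')]
ticket_id=20: ✗
ticket_id=21: ✓ → 9
ticket_id=22: ✓ → 31
ticket_id=23: ✓ → 39
ticket_id=24: ✗
ticket_id=25: ✗
ticket_id=26: ✓ → 39
ticket_id=27: ✓ → 13
ticket_id=28: ✓ → 64
ticket_id=29: ✗
low_sum = 9 + 31 + 39 + 39 + 13 + 64 = 195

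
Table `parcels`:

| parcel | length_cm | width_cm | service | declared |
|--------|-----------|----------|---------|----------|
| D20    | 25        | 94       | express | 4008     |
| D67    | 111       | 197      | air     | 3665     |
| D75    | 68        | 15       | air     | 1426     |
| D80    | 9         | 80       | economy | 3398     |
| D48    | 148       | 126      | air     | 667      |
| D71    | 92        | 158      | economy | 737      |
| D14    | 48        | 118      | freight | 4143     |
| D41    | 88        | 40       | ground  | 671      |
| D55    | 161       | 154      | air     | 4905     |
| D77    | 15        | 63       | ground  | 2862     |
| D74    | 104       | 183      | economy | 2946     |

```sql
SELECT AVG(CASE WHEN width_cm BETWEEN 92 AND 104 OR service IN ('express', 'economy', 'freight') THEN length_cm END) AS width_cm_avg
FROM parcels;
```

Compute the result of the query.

parcel=D20: ✓ → 25
parcel=D67: ✗
parcel=D75: ✗
parcel=D80: ✓ → 9
parcel=D48: ✗
parcel=D71: ✓ → 92
parcel=D14: ✓ → 48
parcel=D41: ✗
parcel=D55: ✗
parcel=D77: ✗
parcel=D74: ✓ → 104
width_cm_avg = (25 + 9 + 92 + 48 + 104) / 5 = 55.6

55.6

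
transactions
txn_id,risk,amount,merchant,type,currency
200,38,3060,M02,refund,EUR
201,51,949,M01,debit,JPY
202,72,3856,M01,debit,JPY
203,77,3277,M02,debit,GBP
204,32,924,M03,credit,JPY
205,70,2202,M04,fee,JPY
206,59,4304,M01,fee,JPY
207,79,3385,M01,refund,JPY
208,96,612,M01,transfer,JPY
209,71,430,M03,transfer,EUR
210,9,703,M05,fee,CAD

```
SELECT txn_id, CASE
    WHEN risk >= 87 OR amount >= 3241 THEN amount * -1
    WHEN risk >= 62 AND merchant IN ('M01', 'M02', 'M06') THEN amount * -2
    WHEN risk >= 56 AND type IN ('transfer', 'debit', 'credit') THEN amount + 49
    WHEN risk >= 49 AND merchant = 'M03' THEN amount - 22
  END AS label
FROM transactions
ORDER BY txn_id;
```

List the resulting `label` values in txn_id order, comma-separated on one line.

txn_id=200: (no match → NULL) → NULL
txn_id=201: (no match → NULL) → NULL
txn_id=202: risk >= 87 OR amount >= 3241 → -3856
txn_id=203: risk >= 87 OR amount >= 3241 → -3277
txn_id=204: (no match → NULL) → NULL
txn_id=205: (no match → NULL) → NULL
txn_id=206: risk >= 87 OR amount >= 3241 → -4304
txn_id=207: risk >= 87 OR amount >= 3241 → -3385
txn_id=208: risk >= 87 OR amount >= 3241 → -612
txn_id=209: risk >= 56 AND type IN ('transfer', 'debit', 'credit') → 479
txn_id=210: (no match → NULL) → NULL

NULL, NULL, -3856, -3277, NULL, NULL, -4304, -3385, -612, 479, NULL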